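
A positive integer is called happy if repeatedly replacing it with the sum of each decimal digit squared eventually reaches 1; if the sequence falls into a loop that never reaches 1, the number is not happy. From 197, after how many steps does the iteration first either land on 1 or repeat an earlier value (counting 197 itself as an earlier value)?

197 → 1² + 9² + 7² = 131
131 → 1² + 3² + 1² = 11
11 → 1² + 1² = 2
2 → 2² = 4
4 → 4² = 16
16 → 1² + 6² = 37
37 → 3² + 7² = 58
58 → 5² + 8² = 89
89 → 8² + 9² = 145
145 → 1² + 4² + 5² = 42
42 → 4² + 2² = 20
20 → 2² + 0² = 4  — 4 repeats.
That took 12 steps.

12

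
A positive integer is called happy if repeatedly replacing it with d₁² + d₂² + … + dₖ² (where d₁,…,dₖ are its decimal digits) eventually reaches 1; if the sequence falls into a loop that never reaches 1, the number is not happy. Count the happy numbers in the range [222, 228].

1

222: 222 → 12 → 5 → 25 → 29 → 85 → 89 → 145 → 42 → 20 → 4 → 16 → 37 → 58 → 89  (repeats 89)
223: 223 → 17 → 50 → 25 → 29 → 85 → 89 → 145 → 42 → 20 → 4 → 16 → 37 → 58 → 89  (repeats 89)
224: 224 → 24 → 20 → 4 → 16 → 37 → 58 → 89 → 145 → 42 → 20  (repeats 20)
225: 225 → 33 → 18 → 65 → 61 → 37 → 58 → 89 → 145 → 42 → 20 → 4 → 16 → 37  (repeats 37)
226: 226 → 44 → 32 → 13 → 10 → 1  (reaches 1)
227: 227 → 57 → 74 → 65 → 61 → 37 → 58 → 89 → 145 → 42 → 20 → 4 → 16 → 37  (repeats 37)
228: 228 → 72 → 53 → 34 → 25 → 29 → 85 → 89 → 145 → 42 → 20 → 4 → 16 → 37 → 58 → 89  (repeats 89)
happy: 226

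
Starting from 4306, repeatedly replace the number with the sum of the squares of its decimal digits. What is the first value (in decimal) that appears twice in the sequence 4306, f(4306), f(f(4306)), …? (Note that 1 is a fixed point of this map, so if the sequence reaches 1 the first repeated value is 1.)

37

4306 → 61
61 → 37
37 → 58
58 → 89
89 → 145
145 → 42
42 → 20
20 → 4
4 → 16
16 → 37  — 37 already appeared earlier.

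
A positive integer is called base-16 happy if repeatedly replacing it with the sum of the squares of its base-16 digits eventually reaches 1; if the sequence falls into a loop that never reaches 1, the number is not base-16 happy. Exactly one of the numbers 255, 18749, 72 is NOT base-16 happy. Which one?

255: 255 → 450 → 149 → 106 → 136 → 128 → 64 → 16 → 1  — reaches 1 (base-16 happy)
18749: 18749 → 275 → 11 → 121 → 130 → 68 → 32 → 4 → 16 → 1  — reaches 1 (base-16 happy)
72: 72 → 80 → 25 → 82 → 29 → 170 → 200 → 208 → 169 → 181 → 146 → 85 → 50 → 13 → 169  — repeats 169 (not base-16 happy)

72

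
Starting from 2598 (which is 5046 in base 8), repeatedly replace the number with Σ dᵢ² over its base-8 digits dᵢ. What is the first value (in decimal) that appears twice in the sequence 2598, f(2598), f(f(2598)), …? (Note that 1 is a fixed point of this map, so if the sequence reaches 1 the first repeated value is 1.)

1

2598 = (5,0,4,6)_8 → 5² + 0² + 4² + 6² = 25 + 0 + 16 + 36 = 77
77 = (1,1,5)_8 → 1² + 1² + 5² = 1 + 1 + 25 = 27
27 = (3,3)_8 → 3² + 3² = 9 + 9 = 18
18 = (2,2)_8 → 2² + 2² = 4 + 4 = 8
8 = (1,0)_8 → 1² + 0² = 1 + 0 = 1  — reached the fixed point 1.
1 → 1, so 1 is the first repeated value.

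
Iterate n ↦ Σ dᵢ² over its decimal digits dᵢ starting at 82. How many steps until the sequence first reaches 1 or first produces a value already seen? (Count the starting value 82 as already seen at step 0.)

3

82 → 68
68 → 100
100 → 1  — reached 1.
That took 3 steps.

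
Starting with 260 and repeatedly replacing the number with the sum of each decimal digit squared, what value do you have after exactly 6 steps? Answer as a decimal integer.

145

260 → 40
40 → 16
16 → 37
37 → 58
58 → 89
89 → 145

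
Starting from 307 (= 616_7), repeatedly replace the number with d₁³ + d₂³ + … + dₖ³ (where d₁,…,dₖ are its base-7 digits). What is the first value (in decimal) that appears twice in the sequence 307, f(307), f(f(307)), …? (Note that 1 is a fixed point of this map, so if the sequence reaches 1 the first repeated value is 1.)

1

307 = (6,1,6)_7 → 433
433 = (1,1,5,6)_7 → 343
343 = (1,0,0,0)_7 → 1  — reached the fixed point 1.
1 → 1, so 1 is the first repeated value.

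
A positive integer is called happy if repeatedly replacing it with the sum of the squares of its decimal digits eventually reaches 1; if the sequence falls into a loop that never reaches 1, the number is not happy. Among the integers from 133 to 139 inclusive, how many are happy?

2

133: 133 → 19 → 82 → 68 → 100 → 1  — happy
134: 134 → 26 → 40 → 16 → 37 → 58 → 89 → 145 → 42 → 20 → 4 → 16  — not happy
135: 135 → 35 → 34 → 25 → 29 → 85 → 89 → 145 → 42 → 20 → 4 → 16 → 37 → 58 → 89  — not happy
136: 136 → 46 → 52 → 29 → 85 → 89 → 145 → 42 → 20 → 4 → 16 → 37 → 58 → 89  — not happy
137: 137 → 59 → 106 → 37 → 58 → 89 → 145 → 42 → 20 → 4 → 16 → 37  — not happy
138: 138 → 74 → 65 → 61 → 37 → 58 → 89 → 145 → 42 → 20 → 4 → 16 → 37  — not happy
139: 139 → 91 → 82 → 68 → 100 → 1  — happy
happy: 133, 139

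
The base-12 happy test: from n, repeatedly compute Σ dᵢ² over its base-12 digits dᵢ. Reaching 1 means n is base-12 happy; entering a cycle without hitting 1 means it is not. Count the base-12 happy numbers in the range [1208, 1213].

1

1208: 1208 → 144 → 1  (reaches 1)
1209: 1209 → 161 → 27 → 13 → 2 → 4 → 16 → 17 → 26 → 8 → 64 → 41 → 34 → 104 → 128 → 164 → 66 → 61 → 26  (repeats 26)
1210: 1210 → 180 → 10 → 100 → 80 → 100  (repeats 100)
1211: 1211 → 201 → 98 → 68 → 89 → 74 → 40 → 25 → 5 → 25  (repeats 25)
1212: 1212 → 89 → 74 → 40 → 25 → 5 → 25  (repeats 25)
1213: 1213 → 90 → 85 → 50 → 20 → 65 → 50  (repeats 50)
base-12 happy: 1208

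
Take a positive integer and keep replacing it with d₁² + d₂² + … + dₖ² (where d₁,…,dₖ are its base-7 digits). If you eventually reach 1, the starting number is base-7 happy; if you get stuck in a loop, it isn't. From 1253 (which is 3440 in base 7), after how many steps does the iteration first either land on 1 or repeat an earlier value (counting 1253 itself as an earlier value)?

1253 = (3,4,4,0)_7 → 3² + 4² + 4² + 0² = 9 + 16 + 16 + 0 = 41
41 = (5,6)_7 → 5² + 6² = 25 + 36 = 61
61 = (1,1,5)_7 → 1² + 1² + 5² = 1 + 1 + 25 = 27
27 = (3,6)_7 → 3² + 6² = 9 + 36 = 45
45 = (6,3)_7 → 6² + 3² = 36 + 9 = 45  — 45 repeats.
That took 5 steps.

5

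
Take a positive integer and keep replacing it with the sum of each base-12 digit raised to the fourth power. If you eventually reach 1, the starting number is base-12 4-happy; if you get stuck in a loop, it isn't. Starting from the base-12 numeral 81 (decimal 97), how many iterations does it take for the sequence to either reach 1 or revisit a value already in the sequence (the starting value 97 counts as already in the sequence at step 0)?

97 = (8,1)_12 → 8⁴ + 1⁴ = 4096 + 1 = 4097
4097 = (2,4,5,5)_12 → 2⁴ + 4⁴ + 5⁴ + 5⁴ = 16 + 256 + 625 + 625 = 1522
1522 = (10,6,10)_12 → 10⁴ + 6⁴ + 10⁴ = 10000 + 1296 + 10000 = 21296
21296 = (1,0,3,10,8)_12 → 1⁴ + 0⁴ + 3⁴ + 10⁴ + 8⁴ = 1 + 0 + 81 + 10000 + 4096 = 14178
14178 = (8,2,5,6)_12 → 8⁴ + 2⁴ + 5⁴ + 6⁴ = 4096 + 16 + 625 + 1296 = 6033
6033 = (3,5,10,9)_12 → 3⁴ + 5⁴ + 10⁴ + 9⁴ = 81 + 625 + 10000 + 6561 = 17267
17267 = (9,11,10,11)_12 → 9⁴ + 11⁴ + 10⁴ + 11⁴ = 6561 + 14641 + 10000 + 14641 = 45843
45843 = (2,2,6,4,3)_12 → 2⁴ + 2⁴ + 6⁴ + 4⁴ + 3⁴ = 16 + 16 + 1296 + 256 + 81 = 1665
1665 = (11,6,9)_12 → 11⁴ + 6⁴ + 9⁴ = 14641 + 1296 + 6561 = 22498
22498 = (1,1,0,2,10)_12 → 1⁴ + 1⁴ + 0⁴ + 2⁴ + 10⁴ = 1 + 1 + 0 + 16 + 10000 = 10018
10018 = (5,9,6,10)_12 → 5⁴ + 9⁴ + 6⁴ + 10⁴ = 625 + 6561 + 1296 + 10000 = 18482
18482 = (10,8,4,2)_12 → 10⁴ + 8⁴ + 4⁴ + 2⁴ = 10000 + 4096 + 256 + 16 = 14368
14368 = (8,3,9,4)_12 → 8⁴ + 3⁴ + 9⁴ + 4⁴ = 4096 + 81 + 6561 + 256 = 10994
10994 = (6,4,4,2)_12 → 6⁴ + 4⁴ + 4⁴ + 2⁴ = 1296 + 256 + 256 + 16 = 1824
1824 = (1,0,8,0)_12 → 1⁴ + 0⁴ + 8⁴ + 0⁴ = 1 + 0 + 4096 + 0 = 4097  — 4097 repeats.
That took 15 steps.

15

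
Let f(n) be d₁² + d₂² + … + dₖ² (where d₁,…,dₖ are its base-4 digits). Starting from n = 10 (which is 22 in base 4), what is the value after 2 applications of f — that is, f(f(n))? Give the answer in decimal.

10 = (2,2)_4 → 2² + 2² = 4 + 4 = 8
8 = (2,0)_4 → 2² + 0² = 4 + 0 = 4

4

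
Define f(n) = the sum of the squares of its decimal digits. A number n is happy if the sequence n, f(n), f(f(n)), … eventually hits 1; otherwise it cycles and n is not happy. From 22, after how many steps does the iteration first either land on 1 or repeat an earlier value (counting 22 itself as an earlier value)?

14

22 → 2² + 2² = 8
8 → 8² = 64
64 → 6² + 4² = 52
52 → 5² + 2² = 29
29 → 2² + 9² = 85
85 → 8² + 5² = 89
89 → 8² + 9² = 145
145 → 1² + 4² + 5² = 42
42 → 4² + 2² = 20
20 → 2² + 0² = 4
4 → 4² = 16
16 → 1² + 6² = 37
37 → 3² + 7² = 58
58 → 5² + 8² = 89  — 89 repeats.
That took 14 steps.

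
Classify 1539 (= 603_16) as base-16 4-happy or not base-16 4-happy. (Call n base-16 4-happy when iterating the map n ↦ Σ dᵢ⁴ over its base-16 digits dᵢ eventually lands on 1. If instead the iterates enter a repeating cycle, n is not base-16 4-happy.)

base-16 4-happy

1539 = (6,0,3)_16 → 6⁴ + 0⁴ + 3⁴ = 1377
1377 = (5,6,1)_16 → 5⁴ + 6⁴ + 1⁴ = 1922
1922 = (7,8,2)_16 → 7⁴ + 8⁴ + 2⁴ = 6513
6513 = (1,9,7,1)_16 → 1⁴ + 9⁴ + 7⁴ + 1⁴ = 8964
8964 = (2,3,0,4)_16 → 2⁴ + 3⁴ + 0⁴ + 4⁴ = 353
353 = (1,6,1)_16 → 1⁴ + 6⁴ + 1⁴ = 1298
1298 = (5,1,2)_16 → 5⁴ + 1⁴ + 2⁴ = 642
642 = (2,8,2)_16 → 2⁴ + 8⁴ + 2⁴ = 4128
4128 = (1,0,2,0)_16 → 1⁴ + 0⁴ + 2⁴ + 0⁴ = 17
17 = (1,1)_16 → 1⁴ + 1⁴ = 2
2 = (2)_16 → 2⁴ = 16
16 = (1,0)_16 → 1⁴ + 0⁴ = 1  — reached 1.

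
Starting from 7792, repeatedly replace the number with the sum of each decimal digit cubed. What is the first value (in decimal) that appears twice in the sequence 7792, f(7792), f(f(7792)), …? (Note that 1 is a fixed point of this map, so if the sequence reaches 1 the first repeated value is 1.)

1

7792 → 7³ + 7³ + 9³ + 2³ = 1423
1423 → 1³ + 4³ + 2³ + 3³ = 100
100 → 1³ + 0³ + 0³ = 1  — reached the fixed point 1.
1 → 1, so 1 is the first repeated value.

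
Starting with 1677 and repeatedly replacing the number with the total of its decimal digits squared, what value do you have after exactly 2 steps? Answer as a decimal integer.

35

1677 → 1² + 6² + 7² + 7² = 135
135 → 1² + 3² + 5² = 35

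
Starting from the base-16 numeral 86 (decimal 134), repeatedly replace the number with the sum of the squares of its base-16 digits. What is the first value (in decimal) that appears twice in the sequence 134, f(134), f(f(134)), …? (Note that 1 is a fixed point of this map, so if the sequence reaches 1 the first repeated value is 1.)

169

134 = (8,6)_16 → 100
100 = (6,4)_16 → 52
52 = (3,4)_16 → 25
25 = (1,9)_16 → 82
82 = (5,2)_16 → 29
29 = (1,13)_16 → 170
170 = (10,10)_16 → 200
200 = (12,8)_16 → 208
208 = (13,0)_16 → 169
169 = (10,9)_16 → 181
181 = (11,5)_16 → 146
146 = (9,2)_16 → 85
85 = (5,5)_16 → 50
50 = (3,2)_16 → 13
13 = (13)_16 → 169  — 169 already appeared earlier.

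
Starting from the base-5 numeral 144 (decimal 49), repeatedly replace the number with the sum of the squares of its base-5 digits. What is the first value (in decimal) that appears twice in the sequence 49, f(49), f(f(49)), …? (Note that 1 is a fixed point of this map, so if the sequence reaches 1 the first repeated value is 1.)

49 = (1,4,4)_5 → 1² + 4² + 4² = 33
33 = (1,1,3)_5 → 1² + 1² + 3² = 11
11 = (2,1)_5 → 2² + 1² = 5
5 = (1,0)_5 → 1² + 0² = 1  — reached the fixed point 1.
1 → 1, so 1 is the first repeated value.

1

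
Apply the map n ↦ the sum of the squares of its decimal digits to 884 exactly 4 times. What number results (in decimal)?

65

884 → 8² + 8² + 4² = 144
144 → 1² + 4² + 4² = 33
33 → 3² + 3² = 18
18 → 1² + 8² = 65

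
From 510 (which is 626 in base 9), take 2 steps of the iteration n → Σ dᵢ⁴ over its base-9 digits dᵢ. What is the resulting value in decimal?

510 = (6,2,6)_9 → 2608
2608 = (3,5,1,7)_9 → 3108

3108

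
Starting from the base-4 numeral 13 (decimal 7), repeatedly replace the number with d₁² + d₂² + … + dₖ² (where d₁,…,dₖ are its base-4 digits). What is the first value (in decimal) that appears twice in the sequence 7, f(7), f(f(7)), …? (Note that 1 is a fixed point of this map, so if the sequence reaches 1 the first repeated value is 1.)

7 = (1,3)_4 → 1² + 3² = 10
10 = (2,2)_4 → 2² + 2² = 8
8 = (2,0)_4 → 2² + 0² = 4
4 = (1,0)_4 → 1² + 0² = 1  — reached the fixed point 1.
1 → 1, so 1 is the first repeated value.

1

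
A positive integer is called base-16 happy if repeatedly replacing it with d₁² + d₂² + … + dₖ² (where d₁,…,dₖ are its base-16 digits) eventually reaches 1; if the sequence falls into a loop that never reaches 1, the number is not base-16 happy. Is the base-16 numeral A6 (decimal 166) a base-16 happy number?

base-16 happy

166 = (10,6)_16 → 136
136 = (8,8)_16 → 128
128 = (8,0)_16 → 64
64 = (4,0)_16 → 16
16 = (1,0)_16 → 1  — reached 1.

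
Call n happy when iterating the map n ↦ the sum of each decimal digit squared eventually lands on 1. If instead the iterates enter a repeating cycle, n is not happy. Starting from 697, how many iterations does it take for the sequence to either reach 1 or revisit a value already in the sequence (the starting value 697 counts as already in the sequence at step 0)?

697 → 6² + 9² + 7² = 166
166 → 1² + 6² + 6² = 73
73 → 7² + 3² = 58
58 → 5² + 8² = 89
89 → 8² + 9² = 145
145 → 1² + 4² + 5² = 42
42 → 4² + 2² = 20
20 → 2² + 0² = 4
4 → 4² = 16
16 → 1² + 6² = 37
37 → 3² + 7² = 58  — 58 repeats.
That took 11 steps.

11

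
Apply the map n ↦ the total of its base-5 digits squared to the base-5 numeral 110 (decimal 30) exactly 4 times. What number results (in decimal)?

30 = (1,1,0)_5 → 1² + 1² + 0² = 1 + 1 + 0 = 2
2 = (2)_5 → 2² = 4
4 = (4)_5 → 4² = 16
16 = (3,1)_5 → 3² + 1² = 9 + 1 = 10

10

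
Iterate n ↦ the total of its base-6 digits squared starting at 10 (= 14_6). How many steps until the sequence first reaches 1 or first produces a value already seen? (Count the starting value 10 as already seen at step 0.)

9

10 = (1,4)_6 → 1² + 4² = 1 + 16 = 17
17 = (2,5)_6 → 2² + 5² = 4 + 25 = 29
29 = (4,5)_6 → 4² + 5² = 16 + 25 = 41
41 = (1,0,5)_6 → 1² + 0² + 5² = 1 + 0 + 25 = 26
26 = (4,2)_6 → 4² + 2² = 16 + 4 = 20
20 = (3,2)_6 → 3² + 2² = 9 + 4 = 13
13 = (2,1)_6 → 2² + 1² = 4 + 1 = 5
5 = (5)_6 → 5² = 25
25 = (4,1)_6 → 4² + 1² = 16 + 1 = 17  — 17 repeats.
That took 9 steps.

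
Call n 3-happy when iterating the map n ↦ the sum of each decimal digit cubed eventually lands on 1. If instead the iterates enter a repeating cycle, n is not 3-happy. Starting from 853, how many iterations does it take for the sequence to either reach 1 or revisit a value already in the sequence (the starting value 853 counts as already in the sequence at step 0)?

853 → 8³ + 5³ + 3³ = 664
664 → 6³ + 6³ + 4³ = 496
496 → 4³ + 9³ + 6³ = 1009
1009 → 1³ + 0³ + 0³ + 9³ = 730
730 → 7³ + 3³ + 0³ = 370
370 → 3³ + 7³ + 0³ = 370  — 370 repeats.
That took 6 steps.

6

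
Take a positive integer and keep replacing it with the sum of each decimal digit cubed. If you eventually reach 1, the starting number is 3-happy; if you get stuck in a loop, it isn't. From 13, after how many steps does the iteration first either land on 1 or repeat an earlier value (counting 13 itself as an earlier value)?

6

13 → 1³ + 3³ = 1 + 27 = 28
28 → 2³ + 8³ = 8 + 512 = 520
520 → 5³ + 2³ + 0³ = 125 + 8 + 0 = 133
133 → 1³ + 3³ + 3³ = 1 + 27 + 27 = 55
55 → 5³ + 5³ = 125 + 125 = 250
250 → 2³ + 5³ + 0³ = 8 + 125 + 0 = 133  — 133 repeats.
That took 6 steps.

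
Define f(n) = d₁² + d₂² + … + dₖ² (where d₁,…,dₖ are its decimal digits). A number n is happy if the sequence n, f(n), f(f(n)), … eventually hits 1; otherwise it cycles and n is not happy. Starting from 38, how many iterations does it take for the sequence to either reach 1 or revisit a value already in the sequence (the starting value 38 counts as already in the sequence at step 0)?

38 → 3² + 8² = 73
73 → 7² + 3² = 58
58 → 5² + 8² = 89
89 → 8² + 9² = 145
145 → 1² + 4² + 5² = 42
42 → 4² + 2² = 20
20 → 2² + 0² = 4
4 → 4² = 16
16 → 1² + 6² = 37
37 → 3² + 7² = 58  — 58 repeats.
That took 10 steps.

10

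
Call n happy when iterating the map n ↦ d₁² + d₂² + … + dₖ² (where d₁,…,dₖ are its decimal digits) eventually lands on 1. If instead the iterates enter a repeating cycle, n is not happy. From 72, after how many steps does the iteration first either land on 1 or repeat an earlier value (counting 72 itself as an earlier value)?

14

72 → 7² + 2² = 49 + 4 = 53
53 → 5² + 3² = 25 + 9 = 34
34 → 3² + 4² = 9 + 16 = 25
25 → 2² + 5² = 4 + 25 = 29
29 → 2² + 9² = 4 + 81 = 85
85 → 8² + 5² = 64 + 25 = 89
89 → 8² + 9² = 64 + 81 = 145
145 → 1² + 4² + 5² = 1 + 16 + 25 = 42
42 → 4² + 2² = 16 + 4 = 20
20 → 2² + 0² = 4 + 0 = 4
4 → 4² = 16
16 → 1² + 6² = 1 + 36 = 37
37 → 3² + 7² = 9 + 49 = 58
58 → 5² + 8² = 25 + 64 = 89  — 89 repeats.
That took 14 steps.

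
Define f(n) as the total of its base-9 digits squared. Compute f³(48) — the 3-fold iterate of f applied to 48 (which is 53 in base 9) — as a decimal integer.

52

48 = (5,3)_9 → 34
34 = (3,7)_9 → 58
58 = (6,4)_9 → 52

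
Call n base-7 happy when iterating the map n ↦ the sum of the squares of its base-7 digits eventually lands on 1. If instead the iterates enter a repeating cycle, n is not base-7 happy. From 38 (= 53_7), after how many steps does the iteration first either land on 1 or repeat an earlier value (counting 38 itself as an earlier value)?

38 = (5,3)_7 → 34
34 = (4,6)_7 → 52
52 = (1,0,3)_7 → 10
10 = (1,3)_7 → 10  — 10 repeats.
That took 4 steps.

4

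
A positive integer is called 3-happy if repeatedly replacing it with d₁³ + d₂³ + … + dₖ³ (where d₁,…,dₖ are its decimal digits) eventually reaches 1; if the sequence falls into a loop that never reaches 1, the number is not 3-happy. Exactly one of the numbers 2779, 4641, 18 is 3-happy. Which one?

2779

2779: 2779 → 1423 → 100 → 1  — reaches 1 (3-happy)
4641: 4641 → 345 → 216 → 225 → 141 → 66 → 432 → 99 → 1458 → 702 → 351 → 153 → 153  — repeats 153 (not 3-happy)
18: 18 → 513 → 153 → 153  — repeats 153 (not 3-happy)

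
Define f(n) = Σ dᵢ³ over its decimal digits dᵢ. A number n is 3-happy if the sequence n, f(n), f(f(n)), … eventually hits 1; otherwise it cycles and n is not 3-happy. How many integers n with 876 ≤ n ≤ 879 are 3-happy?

1

876: 876 → 1071 → 345 → 216 → 225 → 141 → 66 → 432 → 99 → 1458 → 702 → 351 → 153 → 153  (repeats 153)
877: 877 → 1198 → 1243 → 100 → 1  (reaches 1)
878: 878 → 1367 → 587 → 980 → 1241 → 74 → 407 → 407  (repeats 407)
879: 879 → 1584 → 702 → 351 → 153 → 153  (repeats 153)
3-happy: 877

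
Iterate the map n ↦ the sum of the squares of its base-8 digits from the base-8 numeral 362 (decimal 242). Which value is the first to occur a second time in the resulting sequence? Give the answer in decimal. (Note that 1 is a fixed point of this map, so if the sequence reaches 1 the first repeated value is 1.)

26

242 = (3,6,2)_8 → 3² + 6² + 2² = 49
49 = (6,1)_8 → 6² + 1² = 37
37 = (4,5)_8 → 4² + 5² = 41
41 = (5,1)_8 → 5² + 1² = 26
26 = (3,2)_8 → 3² + 2² = 13
13 = (1,5)_8 → 1² + 5² = 26  — 26 already appeared earlier.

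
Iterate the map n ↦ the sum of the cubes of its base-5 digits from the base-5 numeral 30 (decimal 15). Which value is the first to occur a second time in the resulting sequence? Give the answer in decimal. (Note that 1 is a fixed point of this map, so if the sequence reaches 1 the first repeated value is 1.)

9

15 = (3,0)_5 → 3³ + 0³ = 27 + 0 = 27
27 = (1,0,2)_5 → 1³ + 0³ + 2³ = 1 + 0 + 8 = 9
9 = (1,4)_5 → 1³ + 4³ = 1 + 64 = 65
65 = (2,3,0)_5 → 2³ + 3³ + 0³ = 8 + 27 + 0 = 35
35 = (1,2,0)_5 → 1³ + 2³ + 0³ = 1 + 8 + 0 = 9  — 9 already appeared earlier.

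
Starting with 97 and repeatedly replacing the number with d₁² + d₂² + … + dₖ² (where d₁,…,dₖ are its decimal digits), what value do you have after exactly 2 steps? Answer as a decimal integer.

97 → 130
130 → 10

10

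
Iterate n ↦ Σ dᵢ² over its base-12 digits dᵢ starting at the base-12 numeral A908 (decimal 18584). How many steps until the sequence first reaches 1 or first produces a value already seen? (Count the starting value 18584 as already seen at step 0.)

18584 = (10,9,0,8)_12 → 10² + 9² + 0² + 8² = 100 + 81 + 0 + 64 = 245
245 = (1,8,5)_12 → 1² + 8² + 5² = 1 + 64 + 25 = 90
90 = (7,6)_12 → 7² + 6² = 49 + 36 = 85
85 = (7,1)_12 → 7² + 1² = 49 + 1 = 50
50 = (4,2)_12 → 4² + 2² = 16 + 4 = 20
20 = (1,8)_12 → 1² + 8² = 1 + 64 = 65
65 = (5,5)_12 → 5² + 5² = 25 + 25 = 50  — 50 repeats.
That took 7 steps.

7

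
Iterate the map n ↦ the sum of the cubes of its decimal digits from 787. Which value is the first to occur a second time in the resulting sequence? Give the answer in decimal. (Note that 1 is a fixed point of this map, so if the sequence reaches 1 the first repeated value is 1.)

787 → 7³ + 8³ + 7³ = 343 + 512 + 343 = 1198
1198 → 1³ + 1³ + 9³ + 8³ = 1 + 1 + 729 + 512 = 1243
1243 → 1³ + 2³ + 4³ + 3³ = 1 + 8 + 64 + 27 = 100
100 → 1³ + 0³ + 0³ = 1 + 0 + 0 = 1  — reached the fixed point 1.
1 → 1, so 1 is the first repeated value.

1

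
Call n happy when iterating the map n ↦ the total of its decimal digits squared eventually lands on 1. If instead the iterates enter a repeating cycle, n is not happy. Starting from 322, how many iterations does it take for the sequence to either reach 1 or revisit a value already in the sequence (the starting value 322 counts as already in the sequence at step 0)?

322 → 3² + 2² + 2² = 9 + 4 + 4 = 17
17 → 1² + 7² = 1 + 49 = 50
50 → 5² + 0² = 25 + 0 = 25
25 → 2² + 5² = 4 + 25 = 29
29 → 2² + 9² = 4 + 81 = 85
85 → 8² + 5² = 64 + 25 = 89
89 → 8² + 9² = 64 + 81 = 145
145 → 1² + 4² + 5² = 1 + 16 + 25 = 42
42 → 4² + 2² = 16 + 4 = 20
20 → 2² + 0² = 4 + 0 = 4
4 → 4² = 16
16 → 1² + 6² = 1 + 36 = 37
37 → 3² + 7² = 9 + 49 = 58
58 → 5² + 8² = 25 + 64 = 89  — 89 repeats.
That took 14 steps.

14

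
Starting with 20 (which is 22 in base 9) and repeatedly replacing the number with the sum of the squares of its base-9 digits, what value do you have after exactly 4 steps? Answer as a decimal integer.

20 = (2,2)_9 → 8
8 = (8)_9 → 64
64 = (7,1)_9 → 50
50 = (5,5)_9 → 50

50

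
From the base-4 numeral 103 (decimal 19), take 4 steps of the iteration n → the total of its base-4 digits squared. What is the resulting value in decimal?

19 = (1,0,3)_4 → 10
10 = (2,2)_4 → 8
8 = (2,0)_4 → 4
4 = (1,0)_4 → 1

1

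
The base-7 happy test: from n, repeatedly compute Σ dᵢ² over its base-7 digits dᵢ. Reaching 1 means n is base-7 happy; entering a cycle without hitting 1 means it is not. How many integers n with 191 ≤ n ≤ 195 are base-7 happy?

1

191: 191 → 49 → 1  (reaches 1)
192: 192 → 54 → 26 → 34 → 52 → 10 → 10  (repeats 10)
193: 193 → 61 → 27 → 45 → 45  (repeats 45)
194: 194 → 70 → 10 → 10  (repeats 10)
195: 195 → 81 → 33 → 41 → 61 → 27 → 45 → 45  (repeats 45)
base-7 happy: 191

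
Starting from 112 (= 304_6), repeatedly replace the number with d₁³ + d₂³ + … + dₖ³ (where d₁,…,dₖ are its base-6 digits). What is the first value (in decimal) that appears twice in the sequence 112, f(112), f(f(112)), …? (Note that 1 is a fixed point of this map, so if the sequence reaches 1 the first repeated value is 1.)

1

112 = (3,0,4)_6 → 3³ + 0³ + 4³ = 27 + 0 + 64 = 91
91 = (2,3,1)_6 → 2³ + 3³ + 1³ = 8 + 27 + 1 = 36
36 = (1,0,0)_6 → 1³ + 0³ + 0³ = 1 + 0 + 0 = 1  — reached the fixed point 1.
1 → 1, so 1 is the first repeated value.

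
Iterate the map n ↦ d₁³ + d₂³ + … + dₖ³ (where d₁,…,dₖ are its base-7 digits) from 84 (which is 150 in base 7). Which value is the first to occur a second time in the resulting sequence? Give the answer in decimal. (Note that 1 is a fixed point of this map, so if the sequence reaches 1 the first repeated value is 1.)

84 = (1,5,0)_7 → 126
126 = (2,4,0)_7 → 72
72 = (1,3,2)_7 → 36
36 = (5,1)_7 → 126  — 126 already appeared earlier.

126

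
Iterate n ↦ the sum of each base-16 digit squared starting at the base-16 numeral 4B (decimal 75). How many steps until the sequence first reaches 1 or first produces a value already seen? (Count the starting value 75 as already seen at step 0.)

75 = (4,11)_16 → 4² + 11² = 16 + 121 = 137
137 = (8,9)_16 → 8² + 9² = 64 + 81 = 145
145 = (9,1)_16 → 9² + 1² = 81 + 1 = 82
82 = (5,2)_16 → 5² + 2² = 25 + 4 = 29
29 = (1,13)_16 → 1² + 13² = 1 + 169 = 170
170 = (10,10)_16 → 10² + 10² = 100 + 100 = 200
200 = (12,8)_16 → 12² + 8² = 144 + 64 = 208
208 = (13,0)_16 → 13² + 0² = 169 + 0 = 169
169 = (10,9)_16 → 10² + 9² = 100 + 81 = 181
181 = (11,5)_16 → 11² + 5² = 121 + 25 = 146
146 = (9,2)_16 → 9² + 2² = 81 + 4 = 85
85 = (5,5)_16 → 5² + 5² = 25 + 25 = 50
50 = (3,2)_16 → 3² + 2² = 9 + 4 = 13
13 = (13)_16 → 13² = 169  — 169 repeats.
That took 14 steps.

14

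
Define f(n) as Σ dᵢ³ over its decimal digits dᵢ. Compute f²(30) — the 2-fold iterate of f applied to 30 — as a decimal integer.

351

30 → 3³ + 0³ = 27
27 → 2³ + 7³ = 351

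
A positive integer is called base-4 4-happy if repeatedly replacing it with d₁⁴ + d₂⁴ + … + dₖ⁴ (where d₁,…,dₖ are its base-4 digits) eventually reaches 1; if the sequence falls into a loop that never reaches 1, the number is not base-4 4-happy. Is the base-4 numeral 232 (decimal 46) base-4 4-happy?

46 = (2,3,2)_4 → 2⁴ + 3⁴ + 2⁴ = 16 + 81 + 16 = 113
113 = (1,3,0,1)_4 → 1⁴ + 3⁴ + 0⁴ + 1⁴ = 1 + 81 + 0 + 1 = 83
83 = (1,1,0,3)_4 → 1⁴ + 1⁴ + 0⁴ + 3⁴ = 1 + 1 + 0 + 81 = 83  — 83 already seen; the sequence cycles without reaching 1.

not base-4 4-happy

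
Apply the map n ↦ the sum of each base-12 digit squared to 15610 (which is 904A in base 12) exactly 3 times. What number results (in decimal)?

45

15610 = (9,0,4,10)_12 → 9² + 0² + 4² + 10² = 81 + 0 + 16 + 100 = 197
197 = (1,4,5)_12 → 1² + 4² + 5² = 1 + 16 + 25 = 42
42 = (3,6)_12 → 3² + 6² = 9 + 36 = 45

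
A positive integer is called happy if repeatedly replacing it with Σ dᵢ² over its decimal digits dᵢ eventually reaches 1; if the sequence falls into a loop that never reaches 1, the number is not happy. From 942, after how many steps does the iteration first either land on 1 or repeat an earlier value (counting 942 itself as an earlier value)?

942 → 101
101 → 2
2 → 4
4 → 16
16 → 37
37 → 58
58 → 89
89 → 145
145 → 42
42 → 20
20 → 4  — 4 repeats.
That took 11 steps.

11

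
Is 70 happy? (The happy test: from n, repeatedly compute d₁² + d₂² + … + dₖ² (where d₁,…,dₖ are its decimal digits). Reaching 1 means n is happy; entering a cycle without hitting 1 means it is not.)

70 → 7² + 0² = 49 + 0 = 49
49 → 4² + 9² = 16 + 81 = 97
97 → 9² + 7² = 81 + 49 = 130
130 → 1² + 3² + 0² = 1 + 9 + 0 = 10
10 → 1² + 0² = 1 + 0 = 1  — reached 1.

happy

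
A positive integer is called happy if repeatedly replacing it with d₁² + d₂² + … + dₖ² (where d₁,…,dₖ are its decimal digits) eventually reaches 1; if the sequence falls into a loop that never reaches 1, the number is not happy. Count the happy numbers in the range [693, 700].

2

693: 693 → 126 → 41 → 17 → 50 → 25 → 29 → 85 → 89 → 145 → 42 → 20 → 4 → 16 → 37 → 58 → 89  (repeats 89)
694: 694 → 133 → 19 → 82 → 68 → 100 → 1  (reaches 1)
695: 695 → 142 → 21 → 5 → 25 → 29 → 85 → 89 → 145 → 42 → 20 → 4 → 16 → 37 → 58 → 89  (repeats 89)
696: 696 → 153 → 35 → 34 → 25 → 29 → 85 → 89 → 145 → 42 → 20 → 4 → 16 → 37 → 58 → 89  (repeats 89)
697: 697 → 166 → 73 → 58 → 89 → 145 → 42 → 20 → 4 → 16 → 37 → 58  (repeats 58)
698: 698 → 181 → 66 → 72 → 53 → 34 → 25 → 29 → 85 → 89 → 145 → 42 → 20 → 4 → 16 → 37 → 58 → 89  (repeats 89)
699: 699 → 198 → 146 → 53 → 34 → 25 → 29 → 85 → 89 → 145 → 42 → 20 → 4 → 16 → 37 → 58 → 89  (repeats 89)
700: 700 → 49 → 97 → 130 → 10 → 1  (reaches 1)
happy: 694, 700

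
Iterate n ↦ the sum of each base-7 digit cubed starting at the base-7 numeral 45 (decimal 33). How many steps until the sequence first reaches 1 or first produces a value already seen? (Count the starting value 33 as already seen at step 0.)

7

33 = (4,5)_7 → 4³ + 5³ = 64 + 125 = 189
189 = (3,6,0)_7 → 3³ + 6³ + 0³ = 27 + 216 + 0 = 243
243 = (4,6,5)_7 → 4³ + 6³ + 5³ = 64 + 216 + 125 = 405
405 = (1,1,1,6)_7 → 1³ + 1³ + 1³ + 6³ = 1 + 1 + 1 + 216 = 219
219 = (4,3,2)_7 → 4³ + 3³ + 2³ = 64 + 27 + 8 = 99
99 = (2,0,1)_7 → 2³ + 0³ + 1³ = 8 + 0 + 1 = 9
9 = (1,2)_7 → 1³ + 2³ = 1 + 8 = 9  — 9 repeats.
That took 7 steps.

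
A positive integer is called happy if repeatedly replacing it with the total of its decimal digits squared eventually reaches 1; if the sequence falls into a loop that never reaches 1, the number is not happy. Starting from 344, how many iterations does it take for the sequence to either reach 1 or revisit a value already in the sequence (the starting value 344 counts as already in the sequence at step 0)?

344 → 3² + 4² + 4² = 41
41 → 4² + 1² = 17
17 → 1² + 7² = 50
50 → 5² + 0² = 25
25 → 2² + 5² = 29
29 → 2² + 9² = 85
85 → 8² + 5² = 89
89 → 8² + 9² = 145
145 → 1² + 4² + 5² = 42
42 → 4² + 2² = 20
20 → 2² + 0² = 4
4 → 4² = 16
16 → 1² + 6² = 37
37 → 3² + 7² = 58
58 → 5² + 8² = 89  — 89 repeats.
That took 15 steps.

15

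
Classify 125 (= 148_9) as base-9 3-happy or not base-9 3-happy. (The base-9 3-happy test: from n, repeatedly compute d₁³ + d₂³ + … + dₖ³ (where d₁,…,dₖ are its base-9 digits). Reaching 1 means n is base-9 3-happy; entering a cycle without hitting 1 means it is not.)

125 = (1,4,8)_9 → 577
577 = (7,1,1)_9 → 345
345 = (4,2,3)_9 → 99
99 = (1,2,0)_9 → 9
9 = (1,0)_9 → 1  — reached 1.

base-9 3-happy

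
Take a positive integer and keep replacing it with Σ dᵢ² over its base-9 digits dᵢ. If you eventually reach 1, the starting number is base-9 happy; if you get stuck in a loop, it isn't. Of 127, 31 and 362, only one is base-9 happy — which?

127

127: 127 → 27 → 9 → 1  — reaches 1 (base-9 happy)
31: 31 → 25 → 53 → 89 → 65 → 53  — repeats 53 (not base-9 happy)
362: 362 → 36 → 16 → 50 → 50  — repeats 50 (not base-9 happy)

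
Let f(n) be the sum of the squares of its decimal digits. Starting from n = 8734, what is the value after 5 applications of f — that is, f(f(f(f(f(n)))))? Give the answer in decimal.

37

8734 → 8² + 7² + 3² + 4² = 138
138 → 1² + 3² + 8² = 74
74 → 7² + 4² = 65
65 → 6² + 5² = 61
61 → 6² + 1² = 37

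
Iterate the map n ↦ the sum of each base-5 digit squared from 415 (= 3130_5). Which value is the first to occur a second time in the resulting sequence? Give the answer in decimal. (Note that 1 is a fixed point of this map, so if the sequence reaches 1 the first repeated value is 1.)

1

415 = (3,1,3,0)_5 → 3² + 1² + 3² + 0² = 19
19 = (3,4)_5 → 3² + 4² = 25
25 = (1,0,0)_5 → 1² + 0² + 0² = 1  — reached the fixed point 1.
1 → 1, so 1 is the first repeated value.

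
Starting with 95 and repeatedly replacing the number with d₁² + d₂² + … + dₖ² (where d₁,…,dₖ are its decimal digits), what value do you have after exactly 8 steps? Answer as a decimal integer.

4

95 → 9² + 5² = 106
106 → 1² + 0² + 6² = 37
37 → 3² + 7² = 58
58 → 5² + 8² = 89
89 → 8² + 9² = 145
145 → 1² + 4² + 5² = 42
42 → 4² + 2² = 20
20 → 2² + 0² = 4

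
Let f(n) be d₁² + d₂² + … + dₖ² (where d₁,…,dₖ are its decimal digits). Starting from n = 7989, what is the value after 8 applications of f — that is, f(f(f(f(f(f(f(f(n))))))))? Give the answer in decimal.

37

7989 → 7² + 9² + 8² + 9² = 275
275 → 2² + 7² + 5² = 78
78 → 7² + 8² = 113
113 → 1² + 1² + 3² = 11
11 → 1² + 1² = 2
2 → 2² = 4
4 → 4² = 16
16 → 1² + 6² = 37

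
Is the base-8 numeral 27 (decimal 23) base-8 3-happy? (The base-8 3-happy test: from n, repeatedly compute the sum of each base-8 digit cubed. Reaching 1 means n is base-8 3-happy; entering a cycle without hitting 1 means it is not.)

not base-8 3-happy

23 = (2,7)_8 → 2³ + 7³ = 351
351 = (5,3,7)_8 → 5³ + 3³ + 7³ = 495
495 = (7,5,7)_8 → 7³ + 5³ + 7³ = 811
811 = (1,4,5,3)_8 → 1³ + 4³ + 5³ + 3³ = 217
217 = (3,3,1)_8 → 3³ + 3³ + 1³ = 55
55 = (6,7)_8 → 6³ + 7³ = 559
559 = (1,0,5,7)_8 → 1³ + 0³ + 5³ + 7³ = 469
469 = (7,2,5)_8 → 7³ + 2³ + 5³ = 476
476 = (7,3,4)_8 → 7³ + 3³ + 4³ = 434
434 = (6,6,2)_8 → 6³ + 6³ + 2³ = 440
440 = (6,7,0)_8 → 6³ + 7³ + 0³ = 559  — 559 already seen; the sequence cycles without reaching 1.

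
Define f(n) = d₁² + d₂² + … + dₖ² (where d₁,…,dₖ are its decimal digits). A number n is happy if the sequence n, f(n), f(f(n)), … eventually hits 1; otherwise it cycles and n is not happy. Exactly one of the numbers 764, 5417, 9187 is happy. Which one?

5417

764: 764 → 101 → 2 → 4 → 16 → 37 → 58 → 89 → 145 → 42 → 20 → 4  — repeats 4 (not happy)
5417: 5417 → 91 → 82 → 68 → 100 → 1  — reaches 1 (happy)
9187: 9187 → 195 → 107 → 50 → 25 → 29 → 85 → 89 → 145 → 42 → 20 → 4 → 16 → 37 → 58 → 89  — repeats 89 (not happy)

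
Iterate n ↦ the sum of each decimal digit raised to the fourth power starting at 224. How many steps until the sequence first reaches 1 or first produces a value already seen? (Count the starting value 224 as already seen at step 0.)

224 → 2⁴ + 2⁴ + 4⁴ = 16 + 16 + 256 = 288
288 → 2⁴ + 8⁴ + 8⁴ = 16 + 4096 + 4096 = 8208
8208 → 8⁴ + 2⁴ + 0⁴ + 8⁴ = 4096 + 16 + 0 + 4096 = 8208  — 8208 repeats.
That took 3 steps.

3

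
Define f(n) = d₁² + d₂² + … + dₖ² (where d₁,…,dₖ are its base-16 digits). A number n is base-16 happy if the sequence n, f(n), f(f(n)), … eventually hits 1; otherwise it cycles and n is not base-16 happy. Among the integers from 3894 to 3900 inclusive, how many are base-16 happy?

2

3894: 3894 → 270 → 197 → 169 → 181 → 146 → 85 → 50 → 13 → 169  (repeats 169)
3895: 3895 → 283 → 123 → 170 → 200 → 208 → 169 → 181 → 146 → 85 → 50 → 13 → 169  (repeats 169)
3896: 3896 → 298 → 105 → 117 → 74 → 116 → 65 → 17 → 2 → 4 → 16 → 1  (reaches 1)
3897: 3897 → 315 → 131 → 73 → 97 → 37 → 29 → 170 → 200 → 208 → 169 → 181 → 146 → 85 → 50 → 13 → 169  (repeats 169)
3898: 3898 → 334 → 213 → 194 → 148 → 97 → 37 → 29 → 170 → 200 → 208 → 169 → 181 → 146 → 85 → 50 → 13 → 169  (repeats 169)
3899: 3899 → 355 → 46 → 200 → 208 → 169 → 181 → 146 → 85 → 50 → 13 → 169  (repeats 169)
3900: 3900 → 378 → 150 → 117 → 74 → 116 → 65 → 17 → 2 → 4 → 16 → 1  (reaches 1)
base-16 happy: 3896, 3900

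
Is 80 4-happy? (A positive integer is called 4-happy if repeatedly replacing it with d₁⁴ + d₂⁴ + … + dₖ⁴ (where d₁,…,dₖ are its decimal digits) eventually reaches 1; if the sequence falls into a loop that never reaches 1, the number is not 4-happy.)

not 4-happy

80 → 8⁴ + 0⁴ = 4096
4096 → 4⁴ + 0⁴ + 9⁴ + 6⁴ = 8113
8113 → 8⁴ + 1⁴ + 1⁴ + 3⁴ = 4179
4179 → 4⁴ + 1⁴ + 7⁴ + 9⁴ = 9219
9219 → 9⁴ + 2⁴ + 1⁴ + 9⁴ = 13139
13139 → 1⁴ + 3⁴ + 1⁴ + 3⁴ + 9⁴ = 6725
6725 → 6⁴ + 7⁴ + 2⁴ + 5⁴ = 4338
4338 → 4⁴ + 3⁴ + 3⁴ + 8⁴ = 4514
4514 → 4⁴ + 5⁴ + 1⁴ + 4⁴ = 1138
1138 → 1⁴ + 1⁴ + 3⁴ + 8⁴ = 4179  — 4179 already seen; the sequence cycles without reaching 1.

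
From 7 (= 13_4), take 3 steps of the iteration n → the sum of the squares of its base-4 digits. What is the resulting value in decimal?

7 = (1,3)_4 → 1² + 3² = 10
10 = (2,2)_4 → 2² + 2² = 8
8 = (2,0)_4 → 2² + 0² = 4

4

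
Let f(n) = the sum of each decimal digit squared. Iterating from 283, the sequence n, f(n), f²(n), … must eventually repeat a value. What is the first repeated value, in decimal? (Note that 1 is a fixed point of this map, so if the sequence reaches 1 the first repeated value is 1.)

145

283 → 2² + 8² + 3² = 77
77 → 7² + 7² = 98
98 → 9² + 8² = 145
145 → 1² + 4² + 5² = 42
42 → 4² + 2² = 20
20 → 2² + 0² = 4
4 → 4² = 16
16 → 1² + 6² = 37
37 → 3² + 7² = 58
58 → 5² + 8² = 89
89 → 8² + 9² = 145  — 145 already appeared earlier.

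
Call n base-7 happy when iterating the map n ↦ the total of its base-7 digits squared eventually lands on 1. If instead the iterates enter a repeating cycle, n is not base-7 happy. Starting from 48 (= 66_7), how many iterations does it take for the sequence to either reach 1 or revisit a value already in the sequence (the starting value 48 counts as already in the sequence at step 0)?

7

48 = (6,6)_7 → 72
72 = (1,3,2)_7 → 14
14 = (2,0)_7 → 4
4 = (4)_7 → 16
16 = (2,2)_7 → 8
8 = (1,1)_7 → 2
2 = (2)_7 → 4  — 4 repeats.
That took 7 steps.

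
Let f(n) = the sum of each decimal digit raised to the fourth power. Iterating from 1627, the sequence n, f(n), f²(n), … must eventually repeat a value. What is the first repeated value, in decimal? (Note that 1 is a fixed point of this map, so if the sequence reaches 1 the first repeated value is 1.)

1627 → 1⁴ + 6⁴ + 2⁴ + 7⁴ = 1 + 1296 + 16 + 2401 = 3714
3714 → 3⁴ + 7⁴ + 1⁴ + 4⁴ = 81 + 2401 + 1 + 256 = 2739
2739 → 2⁴ + 7⁴ + 3⁴ + 9⁴ = 16 + 2401 + 81 + 6561 = 9059
9059 → 9⁴ + 0⁴ + 5⁴ + 9⁴ = 6561 + 0 + 625 + 6561 = 13747
13747 → 1⁴ + 3⁴ + 7⁴ + 4⁴ + 7⁴ = 1 + 81 + 2401 + 256 + 2401 = 5140
5140 → 5⁴ + 1⁴ + 4⁴ + 0⁴ = 625 + 1 + 256 + 0 = 882
882 → 8⁴ + 8⁴ + 2⁴ = 4096 + 4096 + 16 = 8208
8208 → 8⁴ + 2⁴ + 0⁴ + 8⁴ = 4096 + 16 + 0 + 4096 = 8208  — 8208 already appeared earlier.

8208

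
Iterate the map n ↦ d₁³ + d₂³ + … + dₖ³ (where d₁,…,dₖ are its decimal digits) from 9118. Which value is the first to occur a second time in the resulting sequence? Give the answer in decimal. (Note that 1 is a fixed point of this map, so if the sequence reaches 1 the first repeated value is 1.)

1

9118 → 9³ + 1³ + 1³ + 8³ = 1243
1243 → 1³ + 2³ + 4³ + 3³ = 100
100 → 1³ + 0³ + 0³ = 1  — reached the fixed point 1.
1 → 1, so 1 is the first repeated value.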